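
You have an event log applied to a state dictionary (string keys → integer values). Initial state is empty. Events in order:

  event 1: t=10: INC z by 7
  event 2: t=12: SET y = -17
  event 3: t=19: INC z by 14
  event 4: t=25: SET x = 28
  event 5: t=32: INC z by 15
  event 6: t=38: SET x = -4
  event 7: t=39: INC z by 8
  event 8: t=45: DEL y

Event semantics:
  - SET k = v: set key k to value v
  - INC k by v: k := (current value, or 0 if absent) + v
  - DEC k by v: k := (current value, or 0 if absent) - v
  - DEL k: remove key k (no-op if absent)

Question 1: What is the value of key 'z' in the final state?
Answer: 44

Derivation:
Track key 'z' through all 8 events:
  event 1 (t=10: INC z by 7): z (absent) -> 7
  event 2 (t=12: SET y = -17): z unchanged
  event 3 (t=19: INC z by 14): z 7 -> 21
  event 4 (t=25: SET x = 28): z unchanged
  event 5 (t=32: INC z by 15): z 21 -> 36
  event 6 (t=38: SET x = -4): z unchanged
  event 7 (t=39: INC z by 8): z 36 -> 44
  event 8 (t=45: DEL y): z unchanged
Final: z = 44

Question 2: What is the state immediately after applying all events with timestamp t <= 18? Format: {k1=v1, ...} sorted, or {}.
Answer: {y=-17, z=7}

Derivation:
Apply events with t <= 18 (2 events):
  after event 1 (t=10: INC z by 7): {z=7}
  after event 2 (t=12: SET y = -17): {y=-17, z=7}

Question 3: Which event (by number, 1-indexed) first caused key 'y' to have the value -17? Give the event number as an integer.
Looking for first event where y becomes -17:
  event 2: y (absent) -> -17  <-- first match

Answer: 2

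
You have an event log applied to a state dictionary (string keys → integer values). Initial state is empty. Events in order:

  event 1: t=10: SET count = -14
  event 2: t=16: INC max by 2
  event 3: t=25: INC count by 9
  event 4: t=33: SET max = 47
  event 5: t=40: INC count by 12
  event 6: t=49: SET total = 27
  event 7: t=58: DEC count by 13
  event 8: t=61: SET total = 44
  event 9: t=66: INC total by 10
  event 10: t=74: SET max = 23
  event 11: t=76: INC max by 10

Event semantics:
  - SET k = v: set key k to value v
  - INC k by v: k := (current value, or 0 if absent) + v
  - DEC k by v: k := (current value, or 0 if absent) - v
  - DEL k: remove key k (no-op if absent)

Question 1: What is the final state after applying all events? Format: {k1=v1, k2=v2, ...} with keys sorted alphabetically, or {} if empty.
  after event 1 (t=10: SET count = -14): {count=-14}
  after event 2 (t=16: INC max by 2): {count=-14, max=2}
  after event 3 (t=25: INC count by 9): {count=-5, max=2}
  after event 4 (t=33: SET max = 47): {count=-5, max=47}
  after event 5 (t=40: INC count by 12): {count=7, max=47}
  after event 6 (t=49: SET total = 27): {count=7, max=47, total=27}
  after event 7 (t=58: DEC count by 13): {count=-6, max=47, total=27}
  after event 8 (t=61: SET total = 44): {count=-6, max=47, total=44}
  after event 9 (t=66: INC total by 10): {count=-6, max=47, total=54}
  after event 10 (t=74: SET max = 23): {count=-6, max=23, total=54}
  after event 11 (t=76: INC max by 10): {count=-6, max=33, total=54}

Answer: {count=-6, max=33, total=54}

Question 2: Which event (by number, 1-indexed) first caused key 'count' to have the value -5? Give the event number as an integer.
Looking for first event where count becomes -5:
  event 1: count = -14
  event 2: count = -14
  event 3: count -14 -> -5  <-- first match

Answer: 3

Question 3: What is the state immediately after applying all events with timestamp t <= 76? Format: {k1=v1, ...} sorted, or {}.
Answer: {count=-6, max=33, total=54}

Derivation:
Apply events with t <= 76 (11 events):
  after event 1 (t=10: SET count = -14): {count=-14}
  after event 2 (t=16: INC max by 2): {count=-14, max=2}
  after event 3 (t=25: INC count by 9): {count=-5, max=2}
  after event 4 (t=33: SET max = 47): {count=-5, max=47}
  after event 5 (t=40: INC count by 12): {count=7, max=47}
  after event 6 (t=49: SET total = 27): {count=7, max=47, total=27}
  after event 7 (t=58: DEC count by 13): {count=-6, max=47, total=27}
  after event 8 (t=61: SET total = 44): {count=-6, max=47, total=44}
  after event 9 (t=66: INC total by 10): {count=-6, max=47, total=54}
  after event 10 (t=74: SET max = 23): {count=-6, max=23, total=54}
  after event 11 (t=76: INC max by 10): {count=-6, max=33, total=54}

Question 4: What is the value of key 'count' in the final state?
Answer: -6

Derivation:
Track key 'count' through all 11 events:
  event 1 (t=10: SET count = -14): count (absent) -> -14
  event 2 (t=16: INC max by 2): count unchanged
  event 3 (t=25: INC count by 9): count -14 -> -5
  event 4 (t=33: SET max = 47): count unchanged
  event 5 (t=40: INC count by 12): count -5 -> 7
  event 6 (t=49: SET total = 27): count unchanged
  event 7 (t=58: DEC count by 13): count 7 -> -6
  event 8 (t=61: SET total = 44): count unchanged
  event 9 (t=66: INC total by 10): count unchanged
  event 10 (t=74: SET max = 23): count unchanged
  event 11 (t=76: INC max by 10): count unchanged
Final: count = -6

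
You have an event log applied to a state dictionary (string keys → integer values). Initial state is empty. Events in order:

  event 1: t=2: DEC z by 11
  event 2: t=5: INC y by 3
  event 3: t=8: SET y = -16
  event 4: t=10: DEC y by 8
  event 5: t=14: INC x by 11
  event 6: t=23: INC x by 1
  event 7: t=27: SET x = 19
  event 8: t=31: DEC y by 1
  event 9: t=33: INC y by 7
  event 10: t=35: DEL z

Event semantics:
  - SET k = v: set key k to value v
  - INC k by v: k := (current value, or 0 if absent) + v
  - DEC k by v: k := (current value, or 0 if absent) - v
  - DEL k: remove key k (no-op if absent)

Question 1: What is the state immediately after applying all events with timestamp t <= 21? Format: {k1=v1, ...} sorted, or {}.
Apply events with t <= 21 (5 events):
  after event 1 (t=2: DEC z by 11): {z=-11}
  after event 2 (t=5: INC y by 3): {y=3, z=-11}
  after event 3 (t=8: SET y = -16): {y=-16, z=-11}
  after event 4 (t=10: DEC y by 8): {y=-24, z=-11}
  after event 5 (t=14: INC x by 11): {x=11, y=-24, z=-11}

Answer: {x=11, y=-24, z=-11}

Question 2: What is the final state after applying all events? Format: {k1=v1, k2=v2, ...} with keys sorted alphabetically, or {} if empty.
  after event 1 (t=2: DEC z by 11): {z=-11}
  after event 2 (t=5: INC y by 3): {y=3, z=-11}
  after event 3 (t=8: SET y = -16): {y=-16, z=-11}
  after event 4 (t=10: DEC y by 8): {y=-24, z=-11}
  after event 5 (t=14: INC x by 11): {x=11, y=-24, z=-11}
  after event 6 (t=23: INC x by 1): {x=12, y=-24, z=-11}
  after event 7 (t=27: SET x = 19): {x=19, y=-24, z=-11}
  after event 8 (t=31: DEC y by 1): {x=19, y=-25, z=-11}
  after event 9 (t=33: INC y by 7): {x=19, y=-18, z=-11}
  after event 10 (t=35: DEL z): {x=19, y=-18}

Answer: {x=19, y=-18}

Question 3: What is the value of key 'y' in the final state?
Answer: -18

Derivation:
Track key 'y' through all 10 events:
  event 1 (t=2: DEC z by 11): y unchanged
  event 2 (t=5: INC y by 3): y (absent) -> 3
  event 3 (t=8: SET y = -16): y 3 -> -16
  event 4 (t=10: DEC y by 8): y -16 -> -24
  event 5 (t=14: INC x by 11): y unchanged
  event 6 (t=23: INC x by 1): y unchanged
  event 7 (t=27: SET x = 19): y unchanged
  event 8 (t=31: DEC y by 1): y -24 -> -25
  event 9 (t=33: INC y by 7): y -25 -> -18
  event 10 (t=35: DEL z): y unchanged
Final: y = -18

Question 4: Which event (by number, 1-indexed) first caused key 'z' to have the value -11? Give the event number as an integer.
Looking for first event where z becomes -11:
  event 1: z (absent) -> -11  <-- first match

Answer: 1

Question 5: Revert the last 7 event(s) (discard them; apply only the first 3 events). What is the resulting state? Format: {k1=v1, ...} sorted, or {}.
Keep first 3 events (discard last 7):
  after event 1 (t=2: DEC z by 11): {z=-11}
  after event 2 (t=5: INC y by 3): {y=3, z=-11}
  after event 3 (t=8: SET y = -16): {y=-16, z=-11}

Answer: {y=-16, z=-11}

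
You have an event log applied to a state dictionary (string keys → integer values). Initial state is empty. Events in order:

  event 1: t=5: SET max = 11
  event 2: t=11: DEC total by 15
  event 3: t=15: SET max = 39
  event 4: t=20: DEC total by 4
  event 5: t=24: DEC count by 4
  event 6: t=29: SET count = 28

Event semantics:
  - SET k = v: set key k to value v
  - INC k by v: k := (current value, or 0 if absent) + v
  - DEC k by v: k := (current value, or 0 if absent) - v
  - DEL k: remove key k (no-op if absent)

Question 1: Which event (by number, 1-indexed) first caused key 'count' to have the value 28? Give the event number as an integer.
Answer: 6

Derivation:
Looking for first event where count becomes 28:
  event 5: count = -4
  event 6: count -4 -> 28  <-- first match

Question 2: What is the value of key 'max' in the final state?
Answer: 39

Derivation:
Track key 'max' through all 6 events:
  event 1 (t=5: SET max = 11): max (absent) -> 11
  event 2 (t=11: DEC total by 15): max unchanged
  event 3 (t=15: SET max = 39): max 11 -> 39
  event 4 (t=20: DEC total by 4): max unchanged
  event 5 (t=24: DEC count by 4): max unchanged
  event 6 (t=29: SET count = 28): max unchanged
Final: max = 39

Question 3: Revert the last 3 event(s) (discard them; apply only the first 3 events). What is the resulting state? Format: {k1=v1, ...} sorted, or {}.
Answer: {max=39, total=-15}

Derivation:
Keep first 3 events (discard last 3):
  after event 1 (t=5: SET max = 11): {max=11}
  after event 2 (t=11: DEC total by 15): {max=11, total=-15}
  after event 3 (t=15: SET max = 39): {max=39, total=-15}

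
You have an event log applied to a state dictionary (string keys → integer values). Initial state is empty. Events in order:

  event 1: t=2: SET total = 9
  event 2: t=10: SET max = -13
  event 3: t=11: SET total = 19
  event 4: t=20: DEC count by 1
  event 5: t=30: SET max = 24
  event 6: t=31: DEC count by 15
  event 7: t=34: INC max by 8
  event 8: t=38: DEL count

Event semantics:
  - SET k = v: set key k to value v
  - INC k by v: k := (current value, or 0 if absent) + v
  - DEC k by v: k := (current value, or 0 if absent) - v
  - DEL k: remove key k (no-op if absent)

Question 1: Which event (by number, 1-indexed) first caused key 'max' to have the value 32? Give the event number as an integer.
Looking for first event where max becomes 32:
  event 2: max = -13
  event 3: max = -13
  event 4: max = -13
  event 5: max = 24
  event 6: max = 24
  event 7: max 24 -> 32  <-- first match

Answer: 7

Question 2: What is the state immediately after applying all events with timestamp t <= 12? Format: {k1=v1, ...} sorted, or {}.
Answer: {max=-13, total=19}

Derivation:
Apply events with t <= 12 (3 events):
  after event 1 (t=2: SET total = 9): {total=9}
  after event 2 (t=10: SET max = -13): {max=-13, total=9}
  after event 3 (t=11: SET total = 19): {max=-13, total=19}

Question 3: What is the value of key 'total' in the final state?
Track key 'total' through all 8 events:
  event 1 (t=2: SET total = 9): total (absent) -> 9
  event 2 (t=10: SET max = -13): total unchanged
  event 3 (t=11: SET total = 19): total 9 -> 19
  event 4 (t=20: DEC count by 1): total unchanged
  event 5 (t=30: SET max = 24): total unchanged
  event 6 (t=31: DEC count by 15): total unchanged
  event 7 (t=34: INC max by 8): total unchanged
  event 8 (t=38: DEL count): total unchanged
Final: total = 19

Answer: 19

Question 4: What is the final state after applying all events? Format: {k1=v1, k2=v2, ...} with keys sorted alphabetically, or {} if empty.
Answer: {max=32, total=19}

Derivation:
  after event 1 (t=2: SET total = 9): {total=9}
  after event 2 (t=10: SET max = -13): {max=-13, total=9}
  after event 3 (t=11: SET total = 19): {max=-13, total=19}
  after event 4 (t=20: DEC count by 1): {count=-1, max=-13, total=19}
  after event 5 (t=30: SET max = 24): {count=-1, max=24, total=19}
  after event 6 (t=31: DEC count by 15): {count=-16, max=24, total=19}
  after event 7 (t=34: INC max by 8): {count=-16, max=32, total=19}
  after event 8 (t=38: DEL count): {max=32, total=19}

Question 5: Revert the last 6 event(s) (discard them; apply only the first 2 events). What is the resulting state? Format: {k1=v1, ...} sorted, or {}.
Answer: {max=-13, total=9}

Derivation:
Keep first 2 events (discard last 6):
  after event 1 (t=2: SET total = 9): {total=9}
  after event 2 (t=10: SET max = -13): {max=-13, total=9}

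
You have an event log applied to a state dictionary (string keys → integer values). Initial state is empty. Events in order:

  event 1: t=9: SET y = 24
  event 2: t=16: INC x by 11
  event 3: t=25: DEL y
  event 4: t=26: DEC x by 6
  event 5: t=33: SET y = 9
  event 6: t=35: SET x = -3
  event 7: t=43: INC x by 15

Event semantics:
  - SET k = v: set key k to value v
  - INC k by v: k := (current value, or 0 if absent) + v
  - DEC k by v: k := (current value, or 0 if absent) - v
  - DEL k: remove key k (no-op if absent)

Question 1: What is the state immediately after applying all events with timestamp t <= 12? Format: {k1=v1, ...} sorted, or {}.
Apply events with t <= 12 (1 events):
  after event 1 (t=9: SET y = 24): {y=24}

Answer: {y=24}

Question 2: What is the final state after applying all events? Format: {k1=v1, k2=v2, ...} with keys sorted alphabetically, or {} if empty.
Answer: {x=12, y=9}

Derivation:
  after event 1 (t=9: SET y = 24): {y=24}
  after event 2 (t=16: INC x by 11): {x=11, y=24}
  after event 3 (t=25: DEL y): {x=11}
  after event 4 (t=26: DEC x by 6): {x=5}
  after event 5 (t=33: SET y = 9): {x=5, y=9}
  after event 6 (t=35: SET x = -3): {x=-3, y=9}
  after event 7 (t=43: INC x by 15): {x=12, y=9}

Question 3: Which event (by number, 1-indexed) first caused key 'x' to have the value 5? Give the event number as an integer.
Looking for first event where x becomes 5:
  event 2: x = 11
  event 3: x = 11
  event 4: x 11 -> 5  <-- first match

Answer: 4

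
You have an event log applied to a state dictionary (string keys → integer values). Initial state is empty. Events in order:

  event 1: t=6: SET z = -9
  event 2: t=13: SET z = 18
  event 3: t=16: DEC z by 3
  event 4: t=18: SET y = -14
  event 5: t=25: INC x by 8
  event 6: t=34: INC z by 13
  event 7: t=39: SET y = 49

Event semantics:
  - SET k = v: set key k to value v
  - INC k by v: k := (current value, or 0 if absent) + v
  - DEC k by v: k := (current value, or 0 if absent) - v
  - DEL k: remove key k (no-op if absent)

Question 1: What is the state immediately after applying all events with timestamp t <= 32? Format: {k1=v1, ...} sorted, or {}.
Answer: {x=8, y=-14, z=15}

Derivation:
Apply events with t <= 32 (5 events):
  after event 1 (t=6: SET z = -9): {z=-9}
  after event 2 (t=13: SET z = 18): {z=18}
  after event 3 (t=16: DEC z by 3): {z=15}
  after event 4 (t=18: SET y = -14): {y=-14, z=15}
  after event 5 (t=25: INC x by 8): {x=8, y=-14, z=15}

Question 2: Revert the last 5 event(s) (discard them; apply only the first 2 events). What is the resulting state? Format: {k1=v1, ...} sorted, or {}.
Keep first 2 events (discard last 5):
  after event 1 (t=6: SET z = -9): {z=-9}
  after event 2 (t=13: SET z = 18): {z=18}

Answer: {z=18}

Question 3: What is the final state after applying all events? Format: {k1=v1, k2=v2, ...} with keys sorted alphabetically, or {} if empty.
Answer: {x=8, y=49, z=28}

Derivation:
  after event 1 (t=6: SET z = -9): {z=-9}
  after event 2 (t=13: SET z = 18): {z=18}
  after event 3 (t=16: DEC z by 3): {z=15}
  after event 4 (t=18: SET y = -14): {y=-14, z=15}
  after event 5 (t=25: INC x by 8): {x=8, y=-14, z=15}
  after event 6 (t=34: INC z by 13): {x=8, y=-14, z=28}
  after event 7 (t=39: SET y = 49): {x=8, y=49, z=28}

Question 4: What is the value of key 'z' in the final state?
Answer: 28

Derivation:
Track key 'z' through all 7 events:
  event 1 (t=6: SET z = -9): z (absent) -> -9
  event 2 (t=13: SET z = 18): z -9 -> 18
  event 3 (t=16: DEC z by 3): z 18 -> 15
  event 4 (t=18: SET y = -14): z unchanged
  event 5 (t=25: INC x by 8): z unchanged
  event 6 (t=34: INC z by 13): z 15 -> 28
  event 7 (t=39: SET y = 49): z unchanged
Final: z = 28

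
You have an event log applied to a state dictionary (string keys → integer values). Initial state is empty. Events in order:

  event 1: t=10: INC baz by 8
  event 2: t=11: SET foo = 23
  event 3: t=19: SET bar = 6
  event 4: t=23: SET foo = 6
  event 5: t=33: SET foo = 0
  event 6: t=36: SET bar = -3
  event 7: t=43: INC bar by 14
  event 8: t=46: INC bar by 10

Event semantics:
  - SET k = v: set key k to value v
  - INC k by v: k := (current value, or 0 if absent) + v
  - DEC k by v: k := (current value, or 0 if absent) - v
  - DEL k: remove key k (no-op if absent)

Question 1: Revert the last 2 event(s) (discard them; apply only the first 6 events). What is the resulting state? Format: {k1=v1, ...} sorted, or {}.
Answer: {bar=-3, baz=8, foo=0}

Derivation:
Keep first 6 events (discard last 2):
  after event 1 (t=10: INC baz by 8): {baz=8}
  after event 2 (t=11: SET foo = 23): {baz=8, foo=23}
  after event 3 (t=19: SET bar = 6): {bar=6, baz=8, foo=23}
  after event 4 (t=23: SET foo = 6): {bar=6, baz=8, foo=6}
  after event 5 (t=33: SET foo = 0): {bar=6, baz=8, foo=0}
  after event 6 (t=36: SET bar = -3): {bar=-3, baz=8, foo=0}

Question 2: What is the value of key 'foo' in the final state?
Answer: 0

Derivation:
Track key 'foo' through all 8 events:
  event 1 (t=10: INC baz by 8): foo unchanged
  event 2 (t=11: SET foo = 23): foo (absent) -> 23
  event 3 (t=19: SET bar = 6): foo unchanged
  event 4 (t=23: SET foo = 6): foo 23 -> 6
  event 5 (t=33: SET foo = 0): foo 6 -> 0
  event 6 (t=36: SET bar = -3): foo unchanged
  event 7 (t=43: INC bar by 14): foo unchanged
  event 8 (t=46: INC bar by 10): foo unchanged
Final: foo = 0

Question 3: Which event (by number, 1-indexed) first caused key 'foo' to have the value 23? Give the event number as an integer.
Answer: 2

Derivation:
Looking for first event where foo becomes 23:
  event 2: foo (absent) -> 23  <-- first match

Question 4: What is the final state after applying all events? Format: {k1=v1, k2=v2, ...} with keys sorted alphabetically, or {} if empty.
Answer: {bar=21, baz=8, foo=0}

Derivation:
  after event 1 (t=10: INC baz by 8): {baz=8}
  after event 2 (t=11: SET foo = 23): {baz=8, foo=23}
  after event 3 (t=19: SET bar = 6): {bar=6, baz=8, foo=23}
  after event 4 (t=23: SET foo = 6): {bar=6, baz=8, foo=6}
  after event 5 (t=33: SET foo = 0): {bar=6, baz=8, foo=0}
  after event 6 (t=36: SET bar = -3): {bar=-3, baz=8, foo=0}
  after event 7 (t=43: INC bar by 14): {bar=11, baz=8, foo=0}
  after event 8 (t=46: INC bar by 10): {bar=21, baz=8, foo=0}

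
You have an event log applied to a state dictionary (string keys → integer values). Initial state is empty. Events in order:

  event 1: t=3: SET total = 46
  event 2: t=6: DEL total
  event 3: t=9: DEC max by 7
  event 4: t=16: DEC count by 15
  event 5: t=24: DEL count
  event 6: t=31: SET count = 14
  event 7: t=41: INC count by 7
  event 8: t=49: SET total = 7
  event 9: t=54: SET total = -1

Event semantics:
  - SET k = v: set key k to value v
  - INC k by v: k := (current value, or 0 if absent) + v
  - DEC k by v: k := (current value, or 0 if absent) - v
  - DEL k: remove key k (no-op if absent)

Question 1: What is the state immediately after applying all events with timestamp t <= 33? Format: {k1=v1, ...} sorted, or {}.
Apply events with t <= 33 (6 events):
  after event 1 (t=3: SET total = 46): {total=46}
  after event 2 (t=6: DEL total): {}
  after event 3 (t=9: DEC max by 7): {max=-7}
  after event 4 (t=16: DEC count by 15): {count=-15, max=-7}
  after event 5 (t=24: DEL count): {max=-7}
  after event 6 (t=31: SET count = 14): {count=14, max=-7}

Answer: {count=14, max=-7}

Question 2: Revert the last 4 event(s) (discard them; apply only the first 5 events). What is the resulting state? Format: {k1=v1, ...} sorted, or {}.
Answer: {max=-7}

Derivation:
Keep first 5 events (discard last 4):
  after event 1 (t=3: SET total = 46): {total=46}
  after event 2 (t=6: DEL total): {}
  after event 3 (t=9: DEC max by 7): {max=-7}
  after event 4 (t=16: DEC count by 15): {count=-15, max=-7}
  after event 5 (t=24: DEL count): {max=-7}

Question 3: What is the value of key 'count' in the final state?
Answer: 21

Derivation:
Track key 'count' through all 9 events:
  event 1 (t=3: SET total = 46): count unchanged
  event 2 (t=6: DEL total): count unchanged
  event 3 (t=9: DEC max by 7): count unchanged
  event 4 (t=16: DEC count by 15): count (absent) -> -15
  event 5 (t=24: DEL count): count -15 -> (absent)
  event 6 (t=31: SET count = 14): count (absent) -> 14
  event 7 (t=41: INC count by 7): count 14 -> 21
  event 8 (t=49: SET total = 7): count unchanged
  event 9 (t=54: SET total = -1): count unchanged
Final: count = 21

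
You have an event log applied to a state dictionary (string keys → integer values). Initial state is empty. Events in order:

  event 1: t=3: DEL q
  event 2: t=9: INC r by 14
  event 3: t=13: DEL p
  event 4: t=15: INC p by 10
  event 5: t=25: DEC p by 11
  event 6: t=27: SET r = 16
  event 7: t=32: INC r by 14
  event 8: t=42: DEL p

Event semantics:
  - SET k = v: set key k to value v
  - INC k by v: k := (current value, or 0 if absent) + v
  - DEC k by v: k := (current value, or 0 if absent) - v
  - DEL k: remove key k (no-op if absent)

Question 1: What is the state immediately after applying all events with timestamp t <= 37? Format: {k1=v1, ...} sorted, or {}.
Apply events with t <= 37 (7 events):
  after event 1 (t=3: DEL q): {}
  after event 2 (t=9: INC r by 14): {r=14}
  after event 3 (t=13: DEL p): {r=14}
  after event 4 (t=15: INC p by 10): {p=10, r=14}
  after event 5 (t=25: DEC p by 11): {p=-1, r=14}
  after event 6 (t=27: SET r = 16): {p=-1, r=16}
  after event 7 (t=32: INC r by 14): {p=-1, r=30}

Answer: {p=-1, r=30}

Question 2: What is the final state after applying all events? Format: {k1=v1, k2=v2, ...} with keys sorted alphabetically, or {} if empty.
  after event 1 (t=3: DEL q): {}
  after event 2 (t=9: INC r by 14): {r=14}
  after event 3 (t=13: DEL p): {r=14}
  after event 4 (t=15: INC p by 10): {p=10, r=14}
  after event 5 (t=25: DEC p by 11): {p=-1, r=14}
  after event 6 (t=27: SET r = 16): {p=-1, r=16}
  after event 7 (t=32: INC r by 14): {p=-1, r=30}
  after event 8 (t=42: DEL p): {r=30}

Answer: {r=30}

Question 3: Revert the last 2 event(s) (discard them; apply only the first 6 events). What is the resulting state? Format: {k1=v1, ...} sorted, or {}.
Answer: {p=-1, r=16}

Derivation:
Keep first 6 events (discard last 2):
  after event 1 (t=3: DEL q): {}
  after event 2 (t=9: INC r by 14): {r=14}
  after event 3 (t=13: DEL p): {r=14}
  after event 4 (t=15: INC p by 10): {p=10, r=14}
  after event 5 (t=25: DEC p by 11): {p=-1, r=14}
  after event 6 (t=27: SET r = 16): {p=-1, r=16}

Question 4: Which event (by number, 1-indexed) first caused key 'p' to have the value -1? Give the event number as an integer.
Answer: 5

Derivation:
Looking for first event where p becomes -1:
  event 4: p = 10
  event 5: p 10 -> -1  <-- first match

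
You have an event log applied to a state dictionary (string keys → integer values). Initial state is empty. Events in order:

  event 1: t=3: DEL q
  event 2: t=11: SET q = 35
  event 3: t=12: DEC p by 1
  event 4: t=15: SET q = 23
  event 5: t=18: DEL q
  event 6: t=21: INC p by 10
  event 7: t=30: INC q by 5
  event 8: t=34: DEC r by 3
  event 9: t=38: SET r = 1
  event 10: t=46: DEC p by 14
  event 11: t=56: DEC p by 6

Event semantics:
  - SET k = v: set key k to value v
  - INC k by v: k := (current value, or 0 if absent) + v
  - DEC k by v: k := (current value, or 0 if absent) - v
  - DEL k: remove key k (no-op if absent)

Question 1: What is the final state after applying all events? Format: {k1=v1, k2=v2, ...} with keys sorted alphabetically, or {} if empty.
  after event 1 (t=3: DEL q): {}
  after event 2 (t=11: SET q = 35): {q=35}
  after event 3 (t=12: DEC p by 1): {p=-1, q=35}
  after event 4 (t=15: SET q = 23): {p=-1, q=23}
  after event 5 (t=18: DEL q): {p=-1}
  after event 6 (t=21: INC p by 10): {p=9}
  after event 7 (t=30: INC q by 5): {p=9, q=5}
  after event 8 (t=34: DEC r by 3): {p=9, q=5, r=-3}
  after event 9 (t=38: SET r = 1): {p=9, q=5, r=1}
  after event 10 (t=46: DEC p by 14): {p=-5, q=5, r=1}
  after event 11 (t=56: DEC p by 6): {p=-11, q=5, r=1}

Answer: {p=-11, q=5, r=1}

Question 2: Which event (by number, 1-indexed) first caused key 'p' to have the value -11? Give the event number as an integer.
Looking for first event where p becomes -11:
  event 3: p = -1
  event 4: p = -1
  event 5: p = -1
  event 6: p = 9
  event 7: p = 9
  event 8: p = 9
  event 9: p = 9
  event 10: p = -5
  event 11: p -5 -> -11  <-- first match

Answer: 11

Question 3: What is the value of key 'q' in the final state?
Answer: 5

Derivation:
Track key 'q' through all 11 events:
  event 1 (t=3: DEL q): q (absent) -> (absent)
  event 2 (t=11: SET q = 35): q (absent) -> 35
  event 3 (t=12: DEC p by 1): q unchanged
  event 4 (t=15: SET q = 23): q 35 -> 23
  event 5 (t=18: DEL q): q 23 -> (absent)
  event 6 (t=21: INC p by 10): q unchanged
  event 7 (t=30: INC q by 5): q (absent) -> 5
  event 8 (t=34: DEC r by 3): q unchanged
  event 9 (t=38: SET r = 1): q unchanged
  event 10 (t=46: DEC p by 14): q unchanged
  event 11 (t=56: DEC p by 6): q unchanged
Final: q = 5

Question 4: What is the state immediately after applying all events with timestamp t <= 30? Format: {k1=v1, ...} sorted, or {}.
Apply events with t <= 30 (7 events):
  after event 1 (t=3: DEL q): {}
  after event 2 (t=11: SET q = 35): {q=35}
  after event 3 (t=12: DEC p by 1): {p=-1, q=35}
  after event 4 (t=15: SET q = 23): {p=-1, q=23}
  after event 5 (t=18: DEL q): {p=-1}
  after event 6 (t=21: INC p by 10): {p=9}
  after event 7 (t=30: INC q by 5): {p=9, q=5}

Answer: {p=9, q=5}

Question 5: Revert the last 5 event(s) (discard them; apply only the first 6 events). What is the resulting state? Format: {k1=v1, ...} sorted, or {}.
Keep first 6 events (discard last 5):
  after event 1 (t=3: DEL q): {}
  after event 2 (t=11: SET q = 35): {q=35}
  after event 3 (t=12: DEC p by 1): {p=-1, q=35}
  after event 4 (t=15: SET q = 23): {p=-1, q=23}
  after event 5 (t=18: DEL q): {p=-1}
  after event 6 (t=21: INC p by 10): {p=9}

Answer: {p=9}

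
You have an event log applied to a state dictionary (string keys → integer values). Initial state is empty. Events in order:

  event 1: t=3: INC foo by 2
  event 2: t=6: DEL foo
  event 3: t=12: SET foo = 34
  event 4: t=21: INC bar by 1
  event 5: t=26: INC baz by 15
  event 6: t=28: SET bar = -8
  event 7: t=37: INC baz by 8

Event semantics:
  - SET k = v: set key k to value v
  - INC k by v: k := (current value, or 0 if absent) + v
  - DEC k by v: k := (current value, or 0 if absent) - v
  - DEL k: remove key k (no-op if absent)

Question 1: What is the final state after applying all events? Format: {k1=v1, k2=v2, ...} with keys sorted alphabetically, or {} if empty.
  after event 1 (t=3: INC foo by 2): {foo=2}
  after event 2 (t=6: DEL foo): {}
  after event 3 (t=12: SET foo = 34): {foo=34}
  after event 4 (t=21: INC bar by 1): {bar=1, foo=34}
  after event 5 (t=26: INC baz by 15): {bar=1, baz=15, foo=34}
  after event 6 (t=28: SET bar = -8): {bar=-8, baz=15, foo=34}
  after event 7 (t=37: INC baz by 8): {bar=-8, baz=23, foo=34}

Answer: {bar=-8, baz=23, foo=34}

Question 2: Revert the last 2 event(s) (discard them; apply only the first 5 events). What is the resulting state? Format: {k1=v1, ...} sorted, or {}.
Keep first 5 events (discard last 2):
  after event 1 (t=3: INC foo by 2): {foo=2}
  after event 2 (t=6: DEL foo): {}
  after event 3 (t=12: SET foo = 34): {foo=34}
  after event 4 (t=21: INC bar by 1): {bar=1, foo=34}
  after event 5 (t=26: INC baz by 15): {bar=1, baz=15, foo=34}

Answer: {bar=1, baz=15, foo=34}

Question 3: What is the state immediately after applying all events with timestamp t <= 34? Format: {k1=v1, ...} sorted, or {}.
Answer: {bar=-8, baz=15, foo=34}

Derivation:
Apply events with t <= 34 (6 events):
  after event 1 (t=3: INC foo by 2): {foo=2}
  after event 2 (t=6: DEL foo): {}
  after event 3 (t=12: SET foo = 34): {foo=34}
  after event 4 (t=21: INC bar by 1): {bar=1, foo=34}
  after event 5 (t=26: INC baz by 15): {bar=1, baz=15, foo=34}
  after event 6 (t=28: SET bar = -8): {bar=-8, baz=15, foo=34}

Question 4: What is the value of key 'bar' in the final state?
Answer: -8

Derivation:
Track key 'bar' through all 7 events:
  event 1 (t=3: INC foo by 2): bar unchanged
  event 2 (t=6: DEL foo): bar unchanged
  event 3 (t=12: SET foo = 34): bar unchanged
  event 4 (t=21: INC bar by 1): bar (absent) -> 1
  event 5 (t=26: INC baz by 15): bar unchanged
  event 6 (t=28: SET bar = -8): bar 1 -> -8
  event 7 (t=37: INC baz by 8): bar unchanged
Final: bar = -8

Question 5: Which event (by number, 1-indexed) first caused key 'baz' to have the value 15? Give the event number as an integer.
Answer: 5

Derivation:
Looking for first event where baz becomes 15:
  event 5: baz (absent) -> 15  <-- first match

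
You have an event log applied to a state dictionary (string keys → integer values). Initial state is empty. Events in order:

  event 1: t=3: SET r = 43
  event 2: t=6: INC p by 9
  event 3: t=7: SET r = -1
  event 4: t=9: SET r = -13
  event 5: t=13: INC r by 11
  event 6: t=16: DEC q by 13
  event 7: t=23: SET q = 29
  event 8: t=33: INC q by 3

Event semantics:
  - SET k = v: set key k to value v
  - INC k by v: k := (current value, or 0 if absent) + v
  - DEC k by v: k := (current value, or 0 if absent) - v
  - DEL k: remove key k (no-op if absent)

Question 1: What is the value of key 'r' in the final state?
Answer: -2

Derivation:
Track key 'r' through all 8 events:
  event 1 (t=3: SET r = 43): r (absent) -> 43
  event 2 (t=6: INC p by 9): r unchanged
  event 3 (t=7: SET r = -1): r 43 -> -1
  event 4 (t=9: SET r = -13): r -1 -> -13
  event 5 (t=13: INC r by 11): r -13 -> -2
  event 6 (t=16: DEC q by 13): r unchanged
  event 7 (t=23: SET q = 29): r unchanged
  event 8 (t=33: INC q by 3): r unchanged
Final: r = -2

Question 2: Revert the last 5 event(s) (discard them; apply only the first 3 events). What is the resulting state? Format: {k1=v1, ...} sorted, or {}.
Answer: {p=9, r=-1}

Derivation:
Keep first 3 events (discard last 5):
  after event 1 (t=3: SET r = 43): {r=43}
  after event 2 (t=6: INC p by 9): {p=9, r=43}
  after event 3 (t=7: SET r = -1): {p=9, r=-1}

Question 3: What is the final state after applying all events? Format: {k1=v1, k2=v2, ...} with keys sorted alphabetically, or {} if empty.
  after event 1 (t=3: SET r = 43): {r=43}
  after event 2 (t=6: INC p by 9): {p=9, r=43}
  after event 3 (t=7: SET r = -1): {p=9, r=-1}
  after event 4 (t=9: SET r = -13): {p=9, r=-13}
  after event 5 (t=13: INC r by 11): {p=9, r=-2}
  after event 6 (t=16: DEC q by 13): {p=9, q=-13, r=-2}
  after event 7 (t=23: SET q = 29): {p=9, q=29, r=-2}
  after event 8 (t=33: INC q by 3): {p=9, q=32, r=-2}

Answer: {p=9, q=32, r=-2}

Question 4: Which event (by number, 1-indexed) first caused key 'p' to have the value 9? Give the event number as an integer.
Answer: 2

Derivation:
Looking for first event where p becomes 9:
  event 2: p (absent) -> 9  <-- first match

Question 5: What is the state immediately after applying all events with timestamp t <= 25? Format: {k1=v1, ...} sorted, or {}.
Answer: {p=9, q=29, r=-2}

Derivation:
Apply events with t <= 25 (7 events):
  after event 1 (t=3: SET r = 43): {r=43}
  after event 2 (t=6: INC p by 9): {p=9, r=43}
  after event 3 (t=7: SET r = -1): {p=9, r=-1}
  after event 4 (t=9: SET r = -13): {p=9, r=-13}
  after event 5 (t=13: INC r by 11): {p=9, r=-2}
  after event 6 (t=16: DEC q by 13): {p=9, q=-13, r=-2}
  after event 7 (t=23: SET q = 29): {p=9, q=29, r=-2}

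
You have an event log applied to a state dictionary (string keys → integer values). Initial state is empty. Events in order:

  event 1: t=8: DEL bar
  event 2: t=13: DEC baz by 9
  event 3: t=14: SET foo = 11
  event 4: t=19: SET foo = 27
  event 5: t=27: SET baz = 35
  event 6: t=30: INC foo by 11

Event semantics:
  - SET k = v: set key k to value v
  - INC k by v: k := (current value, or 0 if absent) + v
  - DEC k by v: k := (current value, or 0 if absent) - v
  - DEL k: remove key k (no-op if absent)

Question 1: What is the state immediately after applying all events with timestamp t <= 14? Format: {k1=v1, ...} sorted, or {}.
Apply events with t <= 14 (3 events):
  after event 1 (t=8: DEL bar): {}
  after event 2 (t=13: DEC baz by 9): {baz=-9}
  after event 3 (t=14: SET foo = 11): {baz=-9, foo=11}

Answer: {baz=-9, foo=11}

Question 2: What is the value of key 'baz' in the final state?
Answer: 35

Derivation:
Track key 'baz' through all 6 events:
  event 1 (t=8: DEL bar): baz unchanged
  event 2 (t=13: DEC baz by 9): baz (absent) -> -9
  event 3 (t=14: SET foo = 11): baz unchanged
  event 4 (t=19: SET foo = 27): baz unchanged
  event 5 (t=27: SET baz = 35): baz -9 -> 35
  event 6 (t=30: INC foo by 11): baz unchanged
Final: baz = 35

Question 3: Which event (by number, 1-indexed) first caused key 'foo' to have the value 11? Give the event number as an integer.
Looking for first event where foo becomes 11:
  event 3: foo (absent) -> 11  <-- first match

Answer: 3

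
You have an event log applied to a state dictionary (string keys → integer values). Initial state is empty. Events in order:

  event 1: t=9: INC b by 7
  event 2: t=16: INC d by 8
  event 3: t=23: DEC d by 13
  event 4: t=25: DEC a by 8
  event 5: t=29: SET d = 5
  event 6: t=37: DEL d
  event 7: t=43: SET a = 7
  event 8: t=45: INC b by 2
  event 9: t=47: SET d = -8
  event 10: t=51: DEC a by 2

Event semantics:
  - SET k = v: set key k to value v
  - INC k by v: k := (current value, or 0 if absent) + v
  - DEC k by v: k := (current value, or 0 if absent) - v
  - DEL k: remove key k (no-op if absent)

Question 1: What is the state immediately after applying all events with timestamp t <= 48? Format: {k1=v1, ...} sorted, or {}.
Apply events with t <= 48 (9 events):
  after event 1 (t=9: INC b by 7): {b=7}
  after event 2 (t=16: INC d by 8): {b=7, d=8}
  after event 3 (t=23: DEC d by 13): {b=7, d=-5}
  after event 4 (t=25: DEC a by 8): {a=-8, b=7, d=-5}
  after event 5 (t=29: SET d = 5): {a=-8, b=7, d=5}
  after event 6 (t=37: DEL d): {a=-8, b=7}
  after event 7 (t=43: SET a = 7): {a=7, b=7}
  after event 8 (t=45: INC b by 2): {a=7, b=9}
  after event 9 (t=47: SET d = -8): {a=7, b=9, d=-8}

Answer: {a=7, b=9, d=-8}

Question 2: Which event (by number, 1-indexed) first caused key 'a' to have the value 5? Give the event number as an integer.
Answer: 10

Derivation:
Looking for first event where a becomes 5:
  event 4: a = -8
  event 5: a = -8
  event 6: a = -8
  event 7: a = 7
  event 8: a = 7
  event 9: a = 7
  event 10: a 7 -> 5  <-- first match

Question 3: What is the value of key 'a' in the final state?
Track key 'a' through all 10 events:
  event 1 (t=9: INC b by 7): a unchanged
  event 2 (t=16: INC d by 8): a unchanged
  event 3 (t=23: DEC d by 13): a unchanged
  event 4 (t=25: DEC a by 8): a (absent) -> -8
  event 5 (t=29: SET d = 5): a unchanged
  event 6 (t=37: DEL d): a unchanged
  event 7 (t=43: SET a = 7): a -8 -> 7
  event 8 (t=45: INC b by 2): a unchanged
  event 9 (t=47: SET d = -8): a unchanged
  event 10 (t=51: DEC a by 2): a 7 -> 5
Final: a = 5

Answer: 5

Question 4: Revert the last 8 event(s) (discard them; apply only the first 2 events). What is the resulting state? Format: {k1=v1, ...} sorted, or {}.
Answer: {b=7, d=8}

Derivation:
Keep first 2 events (discard last 8):
  after event 1 (t=9: INC b by 7): {b=7}
  after event 2 (t=16: INC d by 8): {b=7, d=8}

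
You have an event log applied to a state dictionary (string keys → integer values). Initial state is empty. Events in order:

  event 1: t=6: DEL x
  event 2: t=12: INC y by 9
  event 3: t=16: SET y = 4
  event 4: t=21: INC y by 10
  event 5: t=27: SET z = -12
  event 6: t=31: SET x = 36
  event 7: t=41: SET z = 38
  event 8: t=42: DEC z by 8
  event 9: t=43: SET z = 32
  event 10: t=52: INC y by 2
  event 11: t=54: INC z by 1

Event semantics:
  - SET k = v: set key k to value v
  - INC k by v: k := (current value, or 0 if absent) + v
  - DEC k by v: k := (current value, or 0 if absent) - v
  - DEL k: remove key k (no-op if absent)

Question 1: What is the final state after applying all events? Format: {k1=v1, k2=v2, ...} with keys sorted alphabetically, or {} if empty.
Answer: {x=36, y=16, z=33}

Derivation:
  after event 1 (t=6: DEL x): {}
  after event 2 (t=12: INC y by 9): {y=9}
  after event 3 (t=16: SET y = 4): {y=4}
  after event 4 (t=21: INC y by 10): {y=14}
  after event 5 (t=27: SET z = -12): {y=14, z=-12}
  after event 6 (t=31: SET x = 36): {x=36, y=14, z=-12}
  after event 7 (t=41: SET z = 38): {x=36, y=14, z=38}
  after event 8 (t=42: DEC z by 8): {x=36, y=14, z=30}
  after event 9 (t=43: SET z = 32): {x=36, y=14, z=32}
  after event 10 (t=52: INC y by 2): {x=36, y=16, z=32}
  after event 11 (t=54: INC z by 1): {x=36, y=16, z=33}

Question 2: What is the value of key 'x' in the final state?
Track key 'x' through all 11 events:
  event 1 (t=6: DEL x): x (absent) -> (absent)
  event 2 (t=12: INC y by 9): x unchanged
  event 3 (t=16: SET y = 4): x unchanged
  event 4 (t=21: INC y by 10): x unchanged
  event 5 (t=27: SET z = -12): x unchanged
  event 6 (t=31: SET x = 36): x (absent) -> 36
  event 7 (t=41: SET z = 38): x unchanged
  event 8 (t=42: DEC z by 8): x unchanged
  event 9 (t=43: SET z = 32): x unchanged
  event 10 (t=52: INC y by 2): x unchanged
  event 11 (t=54: INC z by 1): x unchanged
Final: x = 36

Answer: 36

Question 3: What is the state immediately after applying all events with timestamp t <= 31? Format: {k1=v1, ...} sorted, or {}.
Apply events with t <= 31 (6 events):
  after event 1 (t=6: DEL x): {}
  after event 2 (t=12: INC y by 9): {y=9}
  after event 3 (t=16: SET y = 4): {y=4}
  after event 4 (t=21: INC y by 10): {y=14}
  after event 5 (t=27: SET z = -12): {y=14, z=-12}
  after event 6 (t=31: SET x = 36): {x=36, y=14, z=-12}

Answer: {x=36, y=14, z=-12}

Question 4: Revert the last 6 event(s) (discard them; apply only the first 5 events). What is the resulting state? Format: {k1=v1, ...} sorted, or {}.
Answer: {y=14, z=-12}

Derivation:
Keep first 5 events (discard last 6):
  after event 1 (t=6: DEL x): {}
  after event 2 (t=12: INC y by 9): {y=9}
  after event 3 (t=16: SET y = 4): {y=4}
  after event 4 (t=21: INC y by 10): {y=14}
  after event 5 (t=27: SET z = -12): {y=14, z=-12}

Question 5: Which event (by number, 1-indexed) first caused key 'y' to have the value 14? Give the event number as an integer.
Looking for first event where y becomes 14:
  event 2: y = 9
  event 3: y = 4
  event 4: y 4 -> 14  <-- first match

Answer: 4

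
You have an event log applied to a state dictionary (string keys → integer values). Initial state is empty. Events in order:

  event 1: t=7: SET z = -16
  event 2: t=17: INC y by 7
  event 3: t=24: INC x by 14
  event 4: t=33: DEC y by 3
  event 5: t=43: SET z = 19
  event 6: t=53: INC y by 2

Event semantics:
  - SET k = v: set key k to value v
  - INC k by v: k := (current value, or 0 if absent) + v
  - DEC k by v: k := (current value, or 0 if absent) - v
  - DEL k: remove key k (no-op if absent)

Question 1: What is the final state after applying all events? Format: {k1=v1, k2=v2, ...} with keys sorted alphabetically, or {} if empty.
Answer: {x=14, y=6, z=19}

Derivation:
  after event 1 (t=7: SET z = -16): {z=-16}
  after event 2 (t=17: INC y by 7): {y=7, z=-16}
  after event 3 (t=24: INC x by 14): {x=14, y=7, z=-16}
  after event 4 (t=33: DEC y by 3): {x=14, y=4, z=-16}
  after event 5 (t=43: SET z = 19): {x=14, y=4, z=19}
  after event 6 (t=53: INC y by 2): {x=14, y=6, z=19}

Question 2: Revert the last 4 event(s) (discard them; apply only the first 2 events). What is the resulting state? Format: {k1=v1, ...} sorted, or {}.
Answer: {y=7, z=-16}

Derivation:
Keep first 2 events (discard last 4):
  after event 1 (t=7: SET z = -16): {z=-16}
  after event 2 (t=17: INC y by 7): {y=7, z=-16}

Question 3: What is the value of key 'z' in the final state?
Answer: 19

Derivation:
Track key 'z' through all 6 events:
  event 1 (t=7: SET z = -16): z (absent) -> -16
  event 2 (t=17: INC y by 7): z unchanged
  event 3 (t=24: INC x by 14): z unchanged
  event 4 (t=33: DEC y by 3): z unchanged
  event 5 (t=43: SET z = 19): z -16 -> 19
  event 6 (t=53: INC y by 2): z unchanged
Final: z = 19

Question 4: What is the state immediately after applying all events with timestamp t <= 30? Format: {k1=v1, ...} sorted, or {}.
Apply events with t <= 30 (3 events):
  after event 1 (t=7: SET z = -16): {z=-16}
  after event 2 (t=17: INC y by 7): {y=7, z=-16}
  after event 3 (t=24: INC x by 14): {x=14, y=7, z=-16}

Answer: {x=14, y=7, z=-16}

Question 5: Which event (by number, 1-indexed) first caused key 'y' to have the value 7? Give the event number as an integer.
Answer: 2

Derivation:
Looking for first event where y becomes 7:
  event 2: y (absent) -> 7  <-- first match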